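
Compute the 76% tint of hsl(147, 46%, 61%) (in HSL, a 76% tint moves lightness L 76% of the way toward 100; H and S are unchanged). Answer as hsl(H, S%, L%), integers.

L moves 76% from 61 toward 100: 61 + 29.64 = 90.64 → 91.
H and S are unchanged.

hsl(147, 46%, 91%)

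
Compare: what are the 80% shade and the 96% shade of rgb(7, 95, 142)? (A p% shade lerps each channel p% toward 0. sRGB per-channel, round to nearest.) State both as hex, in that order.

80% shade:
  R: 7 + 0.8×(0−7) = 7 − 5.6 = 1.4 → 1
  G: 95 − 76 = 19 → 19
  B: 142 + 0.8×(0−142) = 142 − 113.6 = 28.4 → 28
  → #01131C
96% shade:
  R: 7 − 6.72 = 0.28 → 0
  G: 95 + 0.96×(0−95) = 95 − 91.2 = 3.8 → 4
  B: 142 − 136.32 = 5.68 → 6
  → #000406

#01131C, #000406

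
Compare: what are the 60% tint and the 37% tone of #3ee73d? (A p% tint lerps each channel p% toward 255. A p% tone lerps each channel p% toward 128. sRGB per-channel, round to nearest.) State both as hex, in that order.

#3ee73d is rgb(62, 231, 61).
60% tint:
  R: 62 + 0.6×(255−62) = 62 + 115.8 = 177.8 → 178
  G: 231 + 14.4 = 245.4 → 245
  B: 61 + 0.6×(255−61) = 61 + 116.4 = 177.4 → 177
  → #b2f5b1
37% tone:
  R: 62 + 24.42 = 86.42 → 86
  G: 231 + 0.37×(128−231) = 231 − 38.11 = 192.89 → 193
  B: 61 + 0.37×(128−61) = 61 + 24.79 = 85.79 → 86
  → #56c156

#b2f5b1, #56c156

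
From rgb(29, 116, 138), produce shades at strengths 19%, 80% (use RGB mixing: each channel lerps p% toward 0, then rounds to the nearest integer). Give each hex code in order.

#175E70, #06171C

19%: (29 − 5.51 = 23.49→23, 116 − 22.04 = 93.96→94, 138 − 26.22 = 111.78→112) → #175E70
80%: (29 − 23.2 = 5.8→6, 116 − 92.8 = 23.2→23, 138 − 110.4 = 27.6→28) → #06171C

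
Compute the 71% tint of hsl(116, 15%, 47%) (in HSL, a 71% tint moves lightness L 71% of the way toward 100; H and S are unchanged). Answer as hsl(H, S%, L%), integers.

L moves 71% from 47 toward 100: 47 + 37.63 = 84.63 → 85.
H and S are unchanged.

hsl(116, 15%, 85%)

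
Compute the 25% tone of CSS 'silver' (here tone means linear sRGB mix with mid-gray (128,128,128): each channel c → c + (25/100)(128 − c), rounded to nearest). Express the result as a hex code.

#B0B0B0

CSS silver is rgb(192, 192, 192).
Lerp each channel 25% toward 128:
  R: 192 + 0.25×(128−192) = 192 − 16 = 176 → 176
  G: 192 + 0.25×(128−192) = 192 − 16 = 176 → 176
  B: 192 − 16 = 176 → 176
rgb(176, 176, 176) = #B0B0B0.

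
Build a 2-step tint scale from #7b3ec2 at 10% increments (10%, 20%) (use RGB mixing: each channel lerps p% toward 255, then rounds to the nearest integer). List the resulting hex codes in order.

#8851c8, #9565ce

#7b3ec2 is rgb(123, 62, 194).
10%: (123 + 13.2 = 136.2→136, 62 + 19.3 = 81.3→81, 194 + 6.1 = 200.1→200) → #8851c8
20%: (123 + 26.4 = 149.4→149, 62 + 38.6 = 100.6→101, 194 + 12.2 = 206.2→206) → #9565ce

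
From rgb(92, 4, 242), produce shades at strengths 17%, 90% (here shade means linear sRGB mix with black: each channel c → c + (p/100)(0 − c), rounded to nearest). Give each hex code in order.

#4c03c9, #090018

17%: (92 − 15.64 = 76.36→76, 4 − 0.68 = 3.32→3, 242 − 41.14 = 200.86→201) → #4c03c9
90%: (92 − 82.8 = 9.2→9, 4 − 3.6 = 0.4→0, 242 − 217.8 = 24.2→24) → #090018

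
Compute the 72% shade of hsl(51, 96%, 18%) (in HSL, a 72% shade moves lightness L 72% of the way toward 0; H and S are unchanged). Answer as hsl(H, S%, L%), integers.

L moves 72% from 18 toward 0: 18 − 12.96 = 5.04 → 5.
H and S are unchanged.

hsl(51, 96%, 5%)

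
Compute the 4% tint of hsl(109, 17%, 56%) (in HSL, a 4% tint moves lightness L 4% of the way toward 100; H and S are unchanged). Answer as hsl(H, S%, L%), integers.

L moves 4% from 56 toward 100: 56 + 1.76 = 57.76 → 58.
H and S are unchanged.

hsl(109, 17%, 58%)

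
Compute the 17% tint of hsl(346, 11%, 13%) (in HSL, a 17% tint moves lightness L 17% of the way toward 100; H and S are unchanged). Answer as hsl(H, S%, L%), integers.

hsl(346, 11%, 28%)

L moves 17% from 13 toward 100: 13 + 14.79 = 27.79 → 28.
H and S are unchanged.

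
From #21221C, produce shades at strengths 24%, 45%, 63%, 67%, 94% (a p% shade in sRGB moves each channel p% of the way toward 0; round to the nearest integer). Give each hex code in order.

#191A15, #12130F, #0C0D0A, #0B0B09, #020202

#21221C is rgb(33, 34, 28).
24%: (33 − 7.92 = 25.08→25, 34 − 8.16 = 25.84→26, 28 − 6.72 = 21.28→21) → #191A15
45%: (33 − 14.85 = 18.15→18, 34 − 15.3 = 18.7→19, 28 − 12.6 = 15.4→15) → #12130F
63%: (33 − 20.79 = 12.21→12, 34 − 21.42 = 12.58→13, 28 − 17.64 = 10.36→10) → #0C0D0A
67%: (33 − 22.11 = 10.89→11, 34 − 22.78 = 11.22→11, 28 − 18.76 = 9.24→9) → #0B0B09
94%: (33 − 31.02 = 1.98→2, 34 − 31.96 = 2.04→2, 28 − 26.32 = 1.68→2) → #020202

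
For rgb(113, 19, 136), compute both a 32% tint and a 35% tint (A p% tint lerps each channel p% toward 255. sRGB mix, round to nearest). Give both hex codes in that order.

32% tint:
  R: 113 + 45.44 = 158.44 → 158
  G: 19 + 75.52 = 94.52 → 95
  B: 136 + 0.32×(255−136) = 136 + 38.08 = 174.08 → 174
  → #9E5FAE
35% tint:
  R: 113 + 0.35×(255−113) = 113 + 49.7 = 162.7 → 163
  G: 19 + 82.6 = 101.6 → 102
  B: 136 + 41.65 = 177.65 → 178
  → #A366B2

#9E5FAE, #A366B2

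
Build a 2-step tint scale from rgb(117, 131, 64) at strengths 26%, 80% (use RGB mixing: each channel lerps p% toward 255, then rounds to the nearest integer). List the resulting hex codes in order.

#99a372, #e3e6d9

26%: (117 + 35.88 = 152.88→153, 131 + 32.24 = 163.24→163, 64 + 49.66 = 113.66→114) → #99a372
80%: (117 + 110.4 = 227.4→227, 131 + 99.2 = 230.2→230, 64 + 152.8 = 216.8→217) → #e3e6d9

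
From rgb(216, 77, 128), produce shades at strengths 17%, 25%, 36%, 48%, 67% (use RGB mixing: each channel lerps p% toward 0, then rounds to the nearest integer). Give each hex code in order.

#b3406a, #a23a60, #8a3152, #702843, #47192a

17%: (216 − 36.72 = 179.28→179, 77 − 13.09 = 63.91→64, 128 − 21.76 = 106.24→106) → #b3406a
25%: (216 − 54 = 162→162, 77 − 19.25 = 57.75→58, 128 − 32 = 96→96) → #a23a60
36%: (216 − 77.76 = 138.24→138, 77 − 27.72 = 49.28→49, 128 − 46.08 = 81.92→82) → #8a3152
48%: (216 − 103.68 = 112.32→112, 77 − 36.96 = 40.04→40, 128 − 61.44 = 66.56→67) → #702843
67%: (216 − 144.72 = 71.28→71, 77 − 51.59 = 25.41→25, 128 − 85.76 = 42.24→42) → #47192a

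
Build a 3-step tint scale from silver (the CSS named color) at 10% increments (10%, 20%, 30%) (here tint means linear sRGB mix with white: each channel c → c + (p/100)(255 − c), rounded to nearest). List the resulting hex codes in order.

#c6c6c6, #cdcdcd, #d3d3d3

CSS silver is rgb(192, 192, 192).
10%: (192 + 6.3 = 198.3→198, 192 + 6.3 = 198.3→198, 192 + 6.3 = 198.3→198) → #c6c6c6
20%: (192 + 12.6 = 204.6→205, 192 + 12.6 = 204.6→205, 192 + 12.6 = 204.6→205) → #cdcdcd
30%: (192 + 18.9 = 210.9→211, 192 + 18.9 = 210.9→211, 192 + 18.9 = 210.9→211) → #d3d3d3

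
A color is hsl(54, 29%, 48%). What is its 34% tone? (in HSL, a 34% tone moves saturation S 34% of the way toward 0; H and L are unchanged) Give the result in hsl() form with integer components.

hsl(54, 19%, 48%)

S moves 34% from 29 toward 0: 29 − 9.86 = 19.14 → 19.
H and L are unchanged.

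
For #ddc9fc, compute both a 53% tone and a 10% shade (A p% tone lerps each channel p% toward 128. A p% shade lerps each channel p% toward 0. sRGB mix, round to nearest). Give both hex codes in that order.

#aca2ba, #c7b5e3

#ddc9fc is rgb(221, 201, 252).
53% tone:
  R: 221 − 49.29 = 171.71 → 172
  G: 201 − 38.69 = 162.31 → 162
  B: 252 + 0.53×(128−252) = 252 − 65.72 = 186.28 → 186
  → #aca2ba
10% shade:
  R: 221 − 22.1 = 198.9 → 199
  G: 201 + 0.1×(0−201) = 201 − 20.1 = 180.9 → 181
  B: 252 − 25.2 = 226.8 → 227
  → #c7b5e3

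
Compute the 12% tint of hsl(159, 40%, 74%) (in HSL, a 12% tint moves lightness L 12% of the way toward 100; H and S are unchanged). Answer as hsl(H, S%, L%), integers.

hsl(159, 40%, 77%)

L moves 12% from 74 toward 100: 74 + 3.12 = 77.12 → 77.
H and S are unchanged.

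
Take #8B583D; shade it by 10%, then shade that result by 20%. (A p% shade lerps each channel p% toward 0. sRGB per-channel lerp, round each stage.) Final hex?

#643F2C

#8B583D is rgb(139, 88, 61).
Per channel, c → c + 0.1(0 − c):
  R: 139 − 13.9 = 125.1 → 125
  G: 88 + 0.1×(0−88) = 88 − 8.8 = 79.2 → 79
  B: 61 + 0.1×(0−61) = 61 − 6.1 = 54.9 → 55
After the shade: rgb(125, 79, 55) = #7D4F37.
Per channel, c → c + 0.2(0 − c):
  R: 125 − 25 = 100 → 100
  G: 79 − 15.8 = 63.2 → 63
  B: 55 − 11 = 44 → 44
rgb(100, 63, 44) = #643F2C.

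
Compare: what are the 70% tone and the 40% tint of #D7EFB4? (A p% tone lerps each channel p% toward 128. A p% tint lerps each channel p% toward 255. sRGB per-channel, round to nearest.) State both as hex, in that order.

#9AA190, #E7F5D2

#D7EFB4 is rgb(215, 239, 180).
70% tone:
  R: 215 + 0.7×(128−215) = 215 − 60.9 = 154.1 → 154
  G: 239 + 0.7×(128−239) = 239 − 77.7 = 161.3 → 161
  B: 180 − 36.4 = 143.6 → 144
  → #9AA190
40% tint:
  R: 215 + 0.4×(255−215) = 215 + 16 = 231 → 231
  G: 239 + 0.4×(255−239) = 239 + 6.4 = 245.4 → 245
  B: 180 + 0.4×(255−180) = 180 + 30 = 210 → 210
  → #E7F5D2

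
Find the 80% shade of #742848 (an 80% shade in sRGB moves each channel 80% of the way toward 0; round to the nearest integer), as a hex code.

#17080E

#742848 is rgb(116, 40, 72).
An 80% shade moves each channel 80% toward 0:
  R: 116 + 0.8×(0−116) = 116 − 92.8 = 23.2 → 23
  G: 40 + 0.8×(0−40) = 40 − 32 = 8 → 8
  B: 72 − 57.6 = 14.4 → 14
rgb(23, 8, 14) = #17080E.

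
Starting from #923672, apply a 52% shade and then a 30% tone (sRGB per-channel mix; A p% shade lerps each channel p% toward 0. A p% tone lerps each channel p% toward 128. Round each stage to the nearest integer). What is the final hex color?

#923672 is rgb(146, 54, 114).
Per channel, c → c + 0.52(0 − c):
  R: 146 − 75.92 = 70.08 → 70
  G: 54 + 0.52×(0−54) = 54 − 28.08 = 25.92 → 26
  B: 114 − 59.28 = 54.72 → 55
After the shade: rgb(70, 26, 55) = #461A37.
Per channel, c → c + 0.3(128 − c):
  R: 70 + 17.4 = 87.4 → 87
  G: 26 + 0.3×(128−26) = 26 + 30.6 = 56.6 → 57
  B: 55 + 21.9 = 76.9 → 77
rgb(87, 57, 77) = #57394D.

#57394D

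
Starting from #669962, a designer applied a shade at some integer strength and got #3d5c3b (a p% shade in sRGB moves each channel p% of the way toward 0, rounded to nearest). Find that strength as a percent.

40%

#669962 is rgb(102, 153, 98); #3d5c3b is rgb(61, 92, 59).
On the G channel (widest range): 92 ≈ 153 + (p/100)(0 − 153), so p ≈ 100×(92 − 153)/(0 − 153) = -6100/-153 = 39.87.
p = 40 reproduces all three channels after rounding.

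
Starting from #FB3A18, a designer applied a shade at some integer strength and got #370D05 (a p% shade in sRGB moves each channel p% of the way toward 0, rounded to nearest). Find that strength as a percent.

78%

#FB3A18 is rgb(251, 58, 24); #370D05 is rgb(55, 13, 5).
On the R channel (widest range): 55 ≈ 251 + (p/100)(0 − 251), so p ≈ 100×(55 − 251)/(0 − 251) = -19600/-251 = 78.09.
p = 78 reproduces all three channels after rounding.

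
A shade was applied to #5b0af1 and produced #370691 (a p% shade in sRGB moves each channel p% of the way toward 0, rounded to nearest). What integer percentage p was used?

40%

#5b0af1 is rgb(91, 10, 241); #370691 is rgb(55, 6, 145).
On the B channel (widest range): 145 ≈ 241 + (p/100)(0 − 241), so p ≈ 100×(145 − 241)/(0 − 241) = -9600/-241 = 39.83.
p = 40 reproduces all three channels after rounding.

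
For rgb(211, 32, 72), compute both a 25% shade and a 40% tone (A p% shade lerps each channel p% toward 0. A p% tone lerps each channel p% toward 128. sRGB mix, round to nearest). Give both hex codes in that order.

25% shade:
  R: 211 − 52.75 = 158.25 → 158
  G: 32 + 0.25×(0−32) = 32 − 8 = 24 → 24
  B: 72 + 0.25×(0−72) = 72 − 18 = 54 → 54
  → #9E1836
40% tone:
  R: 211 + 0.4×(128−211) = 211 − 33.2 = 177.8 → 178
  G: 32 + 38.4 = 70.4 → 70
  B: 72 + 0.4×(128−72) = 72 + 22.4 = 94.4 → 94
  → #B2465E

#9E1836, #B2465E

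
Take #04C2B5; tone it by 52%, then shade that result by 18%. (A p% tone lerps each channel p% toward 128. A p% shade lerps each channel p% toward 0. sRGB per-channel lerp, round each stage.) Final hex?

#38837D

#04C2B5 is rgb(4, 194, 181).
Per channel, c → c + 0.52(128 − c):
  R: 4 + 0.52×(128−4) = 4 + 64.48 = 68.48 → 68
  G: 194 + 0.52×(128−194) = 194 − 34.32 = 159.68 → 160
  B: 181 + 0.52×(128−181) = 181 − 27.56 = 153.44 → 153
After the tone: rgb(68, 160, 153) = #44A099.
Per channel, c → c + 0.18(0 − c):
  R: 68 − 12.24 = 55.76 → 56
  G: 160 − 28.8 = 131.2 → 131
  B: 153 + 0.18×(0−153) = 153 − 27.54 = 125.46 → 125
rgb(56, 131, 125) = #38837D.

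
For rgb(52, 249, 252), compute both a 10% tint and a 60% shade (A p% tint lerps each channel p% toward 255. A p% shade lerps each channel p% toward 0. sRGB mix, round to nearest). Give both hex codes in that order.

10% tint:
  R: 52 + 0.1×(255−52) = 52 + 20.3 = 72.3 → 72
  G: 249 + 0.1×(255−249) = 249 + 0.6 = 249.6 → 250
  B: 252 + 0.1×(255−252) = 252 + 0.3 = 252.3 → 252
  → #48FAFC
60% shade:
  R: 52 + 0.6×(0−52) = 52 − 31.2 = 20.8 → 21
  G: 249 − 149.4 = 99.6 → 100
  B: 252 − 151.2 = 100.8 → 101
  → #156465

#48FAFC, #156465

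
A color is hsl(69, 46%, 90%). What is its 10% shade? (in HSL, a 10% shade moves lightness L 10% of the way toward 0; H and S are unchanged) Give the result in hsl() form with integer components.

L moves 10% from 90 toward 0: 90 − 9 = 81 → 81.
H and S are unchanged.

hsl(69, 46%, 81%)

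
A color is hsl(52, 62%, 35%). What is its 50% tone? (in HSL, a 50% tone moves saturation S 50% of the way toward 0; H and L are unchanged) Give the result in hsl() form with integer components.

hsl(52, 31%, 35%)

S moves 50% from 62 toward 0: 62 − 31 = 31 → 31.
H and L are unchanged.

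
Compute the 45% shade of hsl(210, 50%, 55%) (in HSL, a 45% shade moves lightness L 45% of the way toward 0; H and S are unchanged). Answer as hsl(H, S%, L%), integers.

L moves 45% from 55 toward 0: 55 − 24.75 = 30.25 → 30.
H and S are unchanged.

hsl(210, 50%, 30%)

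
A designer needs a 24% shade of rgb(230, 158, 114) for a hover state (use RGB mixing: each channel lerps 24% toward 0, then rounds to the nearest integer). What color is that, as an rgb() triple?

rgb(175, 120, 87)

A 24% shade moves each channel 24% toward 0:
  R: 230 + 0.24×(0−230) = 230 − 55.2 = 174.8 → 175
  G: 158 + 0.24×(0−158) = 158 − 37.92 = 120.08 → 120
  B: 114 − 27.36 = 86.64 → 87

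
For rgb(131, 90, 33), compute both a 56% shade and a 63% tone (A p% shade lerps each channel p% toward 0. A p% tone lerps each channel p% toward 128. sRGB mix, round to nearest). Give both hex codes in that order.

56% shade:
  R: 131 + 0.56×(0−131) = 131 − 73.36 = 57.64 → 58
  G: 90 − 50.4 = 39.6 → 40
  B: 33 − 18.48 = 14.52 → 15
  → #3a280f
63% tone:
  R: 131 + 0.63×(128−131) = 131 − 1.89 = 129.11 → 129
  G: 90 + 0.63×(128−90) = 90 + 23.94 = 113.94 → 114
  B: 33 + 0.63×(128−33) = 33 + 59.85 = 92.85 → 93
  → #81725d

#3a280f, #81725d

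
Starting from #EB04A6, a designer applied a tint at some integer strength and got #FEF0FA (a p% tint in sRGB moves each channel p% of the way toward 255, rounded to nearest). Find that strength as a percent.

94%

#EB04A6 is rgb(235, 4, 166); #FEF0FA is rgb(254, 240, 250).
On the G channel (widest range): 240 ≈ 4 + (p/100)(255 − 4), so p ≈ 100×(240 − 4)/(255 − 4) = 23600/251 = 94.02.
p = 94 reproduces all three channels after rounding.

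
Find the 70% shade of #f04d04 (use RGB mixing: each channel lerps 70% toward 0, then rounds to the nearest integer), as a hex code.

#481701

#f04d04 is rgb(240, 77, 4).
A 70% shade moves each channel 70% toward 0:
  R: 240 − 168 = 72 → 72
  G: 77 − 53.9 = 23.1 → 23
  B: 4 + 0.7×(0−4) = 4 − 2.8 = 1.2 → 1
rgb(72, 23, 1) = #481701.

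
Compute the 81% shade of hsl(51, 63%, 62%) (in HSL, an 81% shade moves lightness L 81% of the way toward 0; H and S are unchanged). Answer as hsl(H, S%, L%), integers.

hsl(51, 63%, 12%)

L moves 81% from 62 toward 0: 62 − 50.22 = 11.78 → 12.
H and S are unchanged.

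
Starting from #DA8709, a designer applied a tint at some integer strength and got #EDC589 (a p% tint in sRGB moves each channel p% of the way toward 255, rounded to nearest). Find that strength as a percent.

#DA8709 is rgb(218, 135, 9); #EDC589 is rgb(237, 197, 137).
On the B channel (widest range): 137 ≈ 9 + (p/100)(255 − 9), so p ≈ 100×(137 − 9)/(255 − 9) = 12800/246 = 52.03.
p = 52 reproduces all three channels after rounding.

52%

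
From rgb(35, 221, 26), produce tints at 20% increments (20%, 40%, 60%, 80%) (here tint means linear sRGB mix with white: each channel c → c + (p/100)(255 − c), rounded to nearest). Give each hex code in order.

#4fe448, #7beb76, #a7f1a3, #d3f8d1

20%: (35 + 44 = 79→79, 221 + 6.8 = 227.8→228, 26 + 45.8 = 71.8→72) → #4fe448
40%: (35 + 88 = 123→123, 221 + 13.6 = 234.6→235, 26 + 91.6 = 117.6→118) → #7beb76
60%: (35 + 132 = 167→167, 221 + 20.4 = 241.4→241, 26 + 137.4 = 163.4→163) → #a7f1a3
80%: (35 + 176 = 211→211, 221 + 27.2 = 248.2→248, 26 + 183.2 = 209.2→209) → #d3f8d1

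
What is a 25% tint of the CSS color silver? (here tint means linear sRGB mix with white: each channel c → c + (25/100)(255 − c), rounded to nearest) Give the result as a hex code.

#D0D0D0

CSS silver is rgb(192, 192, 192).
A 25% tint moves each channel 25% toward 255:
  R: 192 + 15.75 = 207.75 → 208
  G: 192 + 15.75 = 207.75 → 208
  B: 192 + 15.75 = 207.75 → 208
rgb(208, 208, 208) = #D0D0D0.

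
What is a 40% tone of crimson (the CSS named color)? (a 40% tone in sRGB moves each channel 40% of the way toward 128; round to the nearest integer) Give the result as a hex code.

CSS crimson is rgb(220, 20, 60).
A 40% tone moves each channel 40% toward 128:
  R: 220 − 36.8 = 183.2 → 183
  G: 20 + 43.2 = 63.2 → 63
  B: 60 + 0.4×(128−60) = 60 + 27.2 = 87.2 → 87
rgb(183, 63, 87) = #b73f57.

#b73f57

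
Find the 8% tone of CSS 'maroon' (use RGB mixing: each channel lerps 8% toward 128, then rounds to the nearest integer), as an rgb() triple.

CSS maroon is rgb(128, 0, 0).
Per channel, c → c + 0.08(128 − c):
  R: 128 + 0 = 128 → 128
  G: 0 + 10.24 = 10.24 → 10
  B: 0 + 10.24 = 10.24 → 10

rgb(128, 10, 10)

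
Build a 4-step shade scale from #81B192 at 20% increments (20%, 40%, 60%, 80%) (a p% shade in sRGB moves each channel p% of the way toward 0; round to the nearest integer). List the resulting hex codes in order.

#678E75, #4D6A58, #34473A, #1A231D

#81B192 is rgb(129, 177, 146).
20%: (129 − 25.8 = 103.2→103, 177 − 35.4 = 141.6→142, 146 − 29.2 = 116.8→117) → #678E75
40%: (129 − 51.6 = 77.4→77, 177 − 70.8 = 106.2→106, 146 − 58.4 = 87.6→88) → #4D6A58
60%: (129 − 77.4 = 51.6→52, 177 − 106.2 = 70.8→71, 146 − 87.6 = 58.4→58) → #34473A
80%: (129 − 103.2 = 25.8→26, 177 − 141.6 = 35.4→35, 146 − 116.8 = 29.2→29) → #1A231D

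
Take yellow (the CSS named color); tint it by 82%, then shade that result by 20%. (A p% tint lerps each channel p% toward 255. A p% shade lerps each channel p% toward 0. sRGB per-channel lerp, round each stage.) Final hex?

#CCCCA7

CSS yellow is rgb(255, 255, 0).
An 82% tint moves each channel 82% toward 255:
  R: 255 + 0 = 255 → 255
  G: 255 + 0 = 255 → 255
  B: 0 + 0.82×(255−0) = 0 + 209.1 = 209.1 → 209
After the tint: rgb(255, 255, 209) = #FFFFD1.
A 20% shade moves each channel 20% toward 0:
  R: 255 + 0.2×(0−255) = 255 − 51 = 204 → 204
  G: 255 + 0.2×(0−255) = 255 − 51 = 204 → 204
  B: 209 − 41.8 = 167.2 → 167
rgb(204, 204, 167) = #CCCCA7.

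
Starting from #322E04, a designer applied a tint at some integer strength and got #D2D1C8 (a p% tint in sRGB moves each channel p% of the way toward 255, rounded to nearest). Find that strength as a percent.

78%

#322E04 is rgb(50, 46, 4); #D2D1C8 is rgb(210, 209, 200).
On the B channel (widest range): 200 ≈ 4 + (p/100)(255 − 4), so p ≈ 100×(200 − 4)/(255 − 4) = 19600/251 = 78.09.
p = 78 reproduces all three channels after rounding.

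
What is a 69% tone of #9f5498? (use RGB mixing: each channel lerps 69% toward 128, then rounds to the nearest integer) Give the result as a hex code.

#9f5498 is rgb(159, 84, 152).
A 69% tone moves each channel 69% toward 128:
  R: 159 + 0.69×(128−159) = 159 − 21.39 = 137.61 → 138
  G: 84 + 0.69×(128−84) = 84 + 30.36 = 114.36 → 114
  B: 152 − 16.56 = 135.44 → 135
rgb(138, 114, 135) = #8a7287.

#8a7287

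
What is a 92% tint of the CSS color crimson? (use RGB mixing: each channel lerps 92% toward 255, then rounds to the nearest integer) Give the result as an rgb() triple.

CSS crimson is rgb(220, 20, 60).
A 92% tint moves each channel 92% toward 255:
  R: 220 + 0.92×(255−220) = 220 + 32.2 = 252.2 → 252
  G: 20 + 216.2 = 236.2 → 236
  B: 60 + 0.92×(255−60) = 60 + 179.4 = 239.4 → 239

rgb(252, 236, 239)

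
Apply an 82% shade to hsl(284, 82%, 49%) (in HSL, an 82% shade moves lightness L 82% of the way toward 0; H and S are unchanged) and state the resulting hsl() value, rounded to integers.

hsl(284, 82%, 9%)

L moves 82% from 49 toward 0: 49 − 40.18 = 8.82 → 9.
H and S are unchanged.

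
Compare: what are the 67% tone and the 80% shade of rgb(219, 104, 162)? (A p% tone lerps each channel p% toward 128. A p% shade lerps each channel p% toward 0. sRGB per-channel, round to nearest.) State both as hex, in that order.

67% tone:
  R: 219 + 0.67×(128−219) = 219 − 60.97 = 158.03 → 158
  G: 104 + 0.67×(128−104) = 104 + 16.08 = 120.08 → 120
  B: 162 + 0.67×(128−162) = 162 − 22.78 = 139.22 → 139
  → #9e788b
80% shade:
  R: 219 + 0.8×(0−219) = 219 − 175.2 = 43.8 → 44
  G: 104 − 83.2 = 20.8 → 21
  B: 162 + 0.8×(0−162) = 162 − 129.6 = 32.4 → 32
  → #2c1520

#9e788b, #2c1520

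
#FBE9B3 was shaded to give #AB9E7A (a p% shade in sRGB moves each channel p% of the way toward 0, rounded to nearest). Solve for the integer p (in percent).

32%

#FBE9B3 is rgb(251, 233, 179); #AB9E7A is rgb(171, 158, 122).
On the R channel (widest range): 171 ≈ 251 + (p/100)(0 − 251), so p ≈ 100×(171 − 251)/(0 − 251) = -8000/-251 = 31.87.
p = 32 reproduces all three channels after rounding.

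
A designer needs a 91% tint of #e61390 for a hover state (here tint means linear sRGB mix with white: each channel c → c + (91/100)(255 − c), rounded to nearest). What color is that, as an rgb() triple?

#e61390 is rgb(230, 19, 144).
A 91% tint moves each channel 91% toward 255:
  R: 230 + 0.91×(255−230) = 230 + 22.75 = 252.75 → 253
  G: 19 + 214.76 = 233.76 → 234
  B: 144 + 101.01 = 245.01 → 245

rgb(253, 234, 245)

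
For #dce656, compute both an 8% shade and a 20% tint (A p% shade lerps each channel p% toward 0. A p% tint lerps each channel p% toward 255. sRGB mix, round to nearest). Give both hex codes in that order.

#cad44f, #e3eb78

#dce656 is rgb(220, 230, 86).
8% shade:
  R: 220 − 17.6 = 202.4 → 202
  G: 230 + 0.08×(0−230) = 230 − 18.4 = 211.6 → 212
  B: 86 + 0.08×(0−86) = 86 − 6.88 = 79.12 → 79
  → #cad44f
20% tint:
  R: 220 + 0.2×(255−220) = 220 + 7 = 227 → 227
  G: 230 + 5 = 235 → 235
  B: 86 + 0.2×(255−86) = 86 + 33.8 = 119.8 → 120
  → #e3eb78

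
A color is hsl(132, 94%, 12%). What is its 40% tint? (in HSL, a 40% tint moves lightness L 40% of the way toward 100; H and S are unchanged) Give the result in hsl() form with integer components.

L moves 40% from 12 toward 100: 12 + 35.2 = 47.2 → 47.
H and S are unchanged.

hsl(132, 94%, 47%)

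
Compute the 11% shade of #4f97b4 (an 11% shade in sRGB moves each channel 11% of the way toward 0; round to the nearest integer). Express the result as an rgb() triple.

#4f97b4 is rgb(79, 151, 180).
Per channel, c → c + 0.11(0 − c):
  R: 79 + 0.11×(0−79) = 79 − 8.69 = 70.31 → 70
  G: 151 + 0.11×(0−151) = 151 − 16.61 = 134.39 → 134
  B: 180 + 0.11×(0−180) = 180 − 19.8 = 160.2 → 160

rgb(70, 134, 160)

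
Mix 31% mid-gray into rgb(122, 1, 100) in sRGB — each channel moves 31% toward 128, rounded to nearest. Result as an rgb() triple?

rgb(124, 40, 109)

Lerp each channel 31% toward 128:
  R: 122 + 0.31×(128−122) = 122 + 1.86 = 123.86 → 124
  G: 1 + 0.31×(128−1) = 1 + 39.37 = 40.37 → 40
  B: 100 + 0.31×(128−100) = 100 + 8.68 = 108.68 → 109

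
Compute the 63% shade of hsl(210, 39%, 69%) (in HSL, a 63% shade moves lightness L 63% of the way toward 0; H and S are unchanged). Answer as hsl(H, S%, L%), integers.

L moves 63% from 69 toward 0: 69 − 43.47 = 25.53 → 26.
H and S are unchanged.

hsl(210, 39%, 26%)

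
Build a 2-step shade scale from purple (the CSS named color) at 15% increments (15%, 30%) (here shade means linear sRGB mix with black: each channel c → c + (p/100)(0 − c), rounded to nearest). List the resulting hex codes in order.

#6D006D, #5A005A

CSS purple is rgb(128, 0, 128).
15%: (128 − 19.2 = 108.8→109, 0→0, 128 − 19.2 = 108.8→109) → #6D006D
30%: (128 − 38.4 = 89.6→90, 0→0, 128 − 38.4 = 89.6→90) → #5A005A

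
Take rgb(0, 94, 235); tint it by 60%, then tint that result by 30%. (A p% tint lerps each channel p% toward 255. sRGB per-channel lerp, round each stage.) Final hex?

#b8d2f9

Lerp each channel 60% toward 255:
  R: 0 + 0.6×(255−0) = 0 + 153 = 153 → 153
  G: 94 + 0.6×(255−94) = 94 + 96.6 = 190.6 → 191
  B: 235 + 12 = 247 → 247
After the tint: rgb(153, 191, 247) = #99bff7.
Lerp each channel 30% toward 255:
  R: 153 + 0.3×(255−153) = 153 + 30.6 = 183.6 → 184
  G: 191 + 0.3×(255−191) = 191 + 19.2 = 210.2 → 210
  B: 247 + 2.4 = 249.4 → 249
rgb(184, 210, 249) = #b8d2f9.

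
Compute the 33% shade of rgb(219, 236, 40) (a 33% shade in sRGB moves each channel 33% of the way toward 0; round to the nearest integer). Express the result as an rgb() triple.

rgb(147, 158, 27)

Per channel, c → c + 0.33(0 − c):
  R: 219 + 0.33×(0−219) = 219 − 72.27 = 146.73 → 147
  G: 236 − 77.88 = 158.12 → 158
  B: 40 − 13.2 = 26.8 → 27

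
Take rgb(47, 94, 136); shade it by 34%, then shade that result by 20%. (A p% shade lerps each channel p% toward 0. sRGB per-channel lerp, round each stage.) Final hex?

Per channel, c → c + 0.34(0 − c):
  R: 47 − 15.98 = 31.02 → 31
  G: 94 + 0.34×(0−94) = 94 − 31.96 = 62.04 → 62
  B: 136 − 46.24 = 89.76 → 90
After the shade: rgb(31, 62, 90) = #1F3E5A.
Lerp each channel 20% toward 0:
  R: 31 + 0.2×(0−31) = 31 − 6.2 = 24.8 → 25
  G: 62 − 12.4 = 49.6 → 50
  B: 90 + 0.2×(0−90) = 90 − 18 = 72 → 72
rgb(25, 50, 72) = #193248.

#193248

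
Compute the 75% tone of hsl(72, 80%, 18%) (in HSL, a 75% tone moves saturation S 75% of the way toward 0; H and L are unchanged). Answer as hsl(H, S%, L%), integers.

hsl(72, 20%, 18%)

S moves 75% from 80 toward 0: 80 − 60 = 20 → 20.
H and L are unchanged.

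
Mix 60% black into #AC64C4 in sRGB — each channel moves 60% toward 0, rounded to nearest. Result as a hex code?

#45284E

#AC64C4 is rgb(172, 100, 196).
Lerp each channel 60% toward 0:
  R: 172 − 103.2 = 68.8 → 69
  G: 100 + 0.6×(0−100) = 100 − 60 = 40 → 40
  B: 196 + 0.6×(0−196) = 196 − 117.6 = 78.4 → 78
rgb(69, 40, 78) = #45284E.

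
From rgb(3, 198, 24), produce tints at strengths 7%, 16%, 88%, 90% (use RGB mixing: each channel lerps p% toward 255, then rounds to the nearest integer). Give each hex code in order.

#15CA28, #2BCF3D, #E1F8E3, #E6F9E8

7%: (3 + 17.64 = 20.64→21, 198 + 3.99 = 201.99→202, 24 + 16.17 = 40.17→40) → #15CA28
16%: (3 + 40.32 = 43.32→43, 198 + 9.12 = 207.12→207, 24 + 36.96 = 60.96→61) → #2BCF3D
88%: (3 + 221.76 = 224.76→225, 198 + 50.16 = 248.16→248, 24 + 203.28 = 227.28→227) → #E1F8E3
90%: (3 + 226.8 = 229.8→230, 198 + 51.3 = 249.3→249, 24 + 207.9 = 231.9→232) → #E6F9E8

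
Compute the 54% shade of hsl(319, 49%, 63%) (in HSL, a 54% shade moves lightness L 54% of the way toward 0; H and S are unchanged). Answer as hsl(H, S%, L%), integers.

L moves 54% from 63 toward 0: 63 − 34.02 = 28.98 → 29.
H and S are unchanged.

hsl(319, 49%, 29%)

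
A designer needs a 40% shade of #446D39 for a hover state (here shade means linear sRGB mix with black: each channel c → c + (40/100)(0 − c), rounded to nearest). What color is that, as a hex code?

#294122

#446D39 is rgb(68, 109, 57).
Lerp each channel 40% toward 0:
  R: 68 + 0.4×(0−68) = 68 − 27.2 = 40.8 → 41
  G: 109 + 0.4×(0−109) = 109 − 43.6 = 65.4 → 65
  B: 57 + 0.4×(0−57) = 57 − 22.8 = 34.2 → 34
rgb(41, 65, 34) = #294122.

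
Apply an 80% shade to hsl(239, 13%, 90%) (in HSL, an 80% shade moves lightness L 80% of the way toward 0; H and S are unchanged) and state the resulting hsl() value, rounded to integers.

L moves 80% from 90 toward 0: 90 − 72 = 18 → 18.
H and S are unchanged.

hsl(239, 13%, 18%)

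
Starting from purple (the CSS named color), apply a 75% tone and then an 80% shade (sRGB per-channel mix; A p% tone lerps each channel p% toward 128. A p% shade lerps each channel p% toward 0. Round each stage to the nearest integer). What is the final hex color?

#1A131A

CSS purple is rgb(128, 0, 128).
A 75% tone moves each channel 75% toward 128:
  R: 128 + 0.75×(128−128) = 128 + 0 = 128 → 128
  G: 0 + 0.75×(128−0) = 0 + 96 = 96 → 96
  B: 128 + 0.75×(128−128) = 128 + 0 = 128 → 128
After the tone: rgb(128, 96, 128) = #806080.
An 80% shade moves each channel 80% toward 0:
  R: 128 − 102.4 = 25.6 → 26
  G: 96 − 76.8 = 19.2 → 19
  B: 128 − 102.4 = 25.6 → 26
rgb(26, 19, 26) = #1A131A.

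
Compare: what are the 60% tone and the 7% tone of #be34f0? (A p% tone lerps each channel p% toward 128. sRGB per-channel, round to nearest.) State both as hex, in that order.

#be34f0 is rgb(190, 52, 240).
60% tone:
  R: 190 + 0.6×(128−190) = 190 − 37.2 = 152.8 → 153
  G: 52 + 0.6×(128−52) = 52 + 45.6 = 97.6 → 98
  B: 240 − 67.2 = 172.8 → 173
  → #9962ad
7% tone:
  R: 190 − 4.34 = 185.66 → 186
  G: 52 + 0.07×(128−52) = 52 + 5.32 = 57.32 → 57
  B: 240 + 0.07×(128−240) = 240 − 7.84 = 232.16 → 232
  → #ba39e8

#9962ad, #ba39e8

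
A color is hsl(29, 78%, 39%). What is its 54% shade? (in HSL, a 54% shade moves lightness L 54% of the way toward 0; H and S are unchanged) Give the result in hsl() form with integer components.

hsl(29, 78%, 18%)

L moves 54% from 39 toward 0: 39 − 21.06 = 17.94 → 18.
H and S are unchanged.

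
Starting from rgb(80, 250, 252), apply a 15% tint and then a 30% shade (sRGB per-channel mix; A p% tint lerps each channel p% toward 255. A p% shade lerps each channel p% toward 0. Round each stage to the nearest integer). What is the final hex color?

Lerp each channel 15% toward 255:
  R: 80 + 0.15×(255−80) = 80 + 26.25 = 106.25 → 106
  G: 250 + 0.75 = 250.75 → 251
  B: 252 + 0.15×(255−252) = 252 + 0.45 = 252.45 → 252
After the tint: rgb(106, 251, 252) = #6AFBFC.
A 30% shade moves each channel 30% toward 0:
  R: 106 − 31.8 = 74.2 → 74
  G: 251 + 0.3×(0−251) = 251 − 75.3 = 175.7 → 176
  B: 252 + 0.3×(0−252) = 252 − 75.6 = 176.4 → 176
rgb(74, 176, 176) = #4AB0B0.

#4AB0B0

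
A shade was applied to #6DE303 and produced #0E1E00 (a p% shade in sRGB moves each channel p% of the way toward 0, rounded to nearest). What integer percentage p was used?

87%

#6DE303 is rgb(109, 227, 3); #0E1E00 is rgb(14, 30, 0).
On the G channel (widest range): 30 ≈ 227 + (p/100)(0 − 227), so p ≈ 100×(30 − 227)/(0 − 227) = -19700/-227 = 86.78.
p = 87 reproduces all three channels after rounding.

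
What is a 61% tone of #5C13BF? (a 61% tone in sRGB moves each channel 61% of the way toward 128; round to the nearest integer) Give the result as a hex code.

#5C13BF is rgb(92, 19, 191).
A 61% tone moves each channel 61% toward 128:
  R: 92 + 0.61×(128−92) = 92 + 21.96 = 113.96 → 114
  G: 19 + 0.61×(128−19) = 19 + 66.49 = 85.49 → 85
  B: 191 + 0.61×(128−191) = 191 − 38.43 = 152.57 → 153
rgb(114, 85, 153) = #725599.

#725599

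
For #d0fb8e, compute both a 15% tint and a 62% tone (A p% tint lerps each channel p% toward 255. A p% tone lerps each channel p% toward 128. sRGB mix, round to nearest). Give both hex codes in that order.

#d7fc9f, #9eaf85

#d0fb8e is rgb(208, 251, 142).
15% tint:
  R: 208 + 7.05 = 215.05 → 215
  G: 251 + 0.6 = 251.6 → 252
  B: 142 + 16.95 = 158.95 → 159
  → #d7fc9f
62% tone:
  R: 208 − 49.6 = 158.4 → 158
  G: 251 − 76.26 = 174.74 → 175
  B: 142 + 0.62×(128−142) = 142 − 8.68 = 133.32 → 133
  → #9eaf85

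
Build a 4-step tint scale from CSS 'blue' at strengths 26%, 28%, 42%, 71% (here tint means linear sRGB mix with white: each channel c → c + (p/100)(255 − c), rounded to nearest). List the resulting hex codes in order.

CSS blue is rgb(0, 0, 255).
26%: (0 + 66.3 = 66.3→66, 0 + 66.3 = 66.3→66, 255→255) → #4242FF
28%: (0 + 71.4 = 71.4→71, 0 + 71.4 = 71.4→71, 255→255) → #4747FF
42%: (0 + 107.1 = 107.1→107, 0 + 107.1 = 107.1→107, 255→255) → #6B6BFF
71%: (0 + 181.05 = 181.05→181, 0 + 181.05 = 181.05→181, 255→255) → #B5B5FF

#4242FF, #4747FF, #6B6BFF, #B5B5FF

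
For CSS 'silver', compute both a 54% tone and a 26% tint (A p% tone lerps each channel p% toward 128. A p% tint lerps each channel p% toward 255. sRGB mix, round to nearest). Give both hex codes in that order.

#9d9d9d, #d0d0d0

CSS silver is rgb(192, 192, 192).
54% tone:
  R: 192 − 34.56 = 157.44 → 157
  G: 192 + 0.54×(128−192) = 192 − 34.56 = 157.44 → 157
  B: 192 + 0.54×(128−192) = 192 − 34.56 = 157.44 → 157
  → #9d9d9d
26% tint:
  R: 192 + 0.26×(255−192) = 192 + 16.38 = 208.38 → 208
  G: 192 + 0.26×(255−192) = 192 + 16.38 = 208.38 → 208
  B: 192 + 0.26×(255−192) = 192 + 16.38 = 208.38 → 208
  → #d0d0d0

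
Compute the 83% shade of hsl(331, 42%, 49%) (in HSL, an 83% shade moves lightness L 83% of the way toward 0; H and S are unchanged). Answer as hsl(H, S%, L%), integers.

L moves 83% from 49 toward 0: 49 − 40.67 = 8.33 → 8.
H and S are unchanged.

hsl(331, 42%, 8%)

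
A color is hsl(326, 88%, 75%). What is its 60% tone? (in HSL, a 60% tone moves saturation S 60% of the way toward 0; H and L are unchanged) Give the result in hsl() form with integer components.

S moves 60% from 88 toward 0: 88 − 52.8 = 35.2 → 35.
H and L are unchanged.

hsl(326, 35%, 75%)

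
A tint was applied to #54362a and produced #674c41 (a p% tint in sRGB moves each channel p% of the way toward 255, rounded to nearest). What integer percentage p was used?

#54362a is rgb(84, 54, 42); #674c41 is rgb(103, 76, 65).
On the B channel (widest range): 65 ≈ 42 + (p/100)(255 − 42), so p ≈ 100×(65 − 42)/(255 − 42) = 2300/213 = 10.80.
p = 11 reproduces all three channels after rounding.

11%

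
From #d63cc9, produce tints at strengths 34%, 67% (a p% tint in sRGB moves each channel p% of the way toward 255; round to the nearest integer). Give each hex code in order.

#e47edb, #f1bfed

#d63cc9 is rgb(214, 60, 201).
34%: (214 + 13.94 = 227.94→228, 60 + 66.3 = 126.3→126, 201 + 18.36 = 219.36→219) → #e47edb
67%: (214 + 27.47 = 241.47→241, 60 + 130.65 = 190.65→191, 201 + 36.18 = 237.18→237) → #f1bfed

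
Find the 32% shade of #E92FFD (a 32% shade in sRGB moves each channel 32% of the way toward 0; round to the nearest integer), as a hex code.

#E92FFD is rgb(233, 47, 253).
Lerp each channel 32% toward 0:
  R: 233 + 0.32×(0−233) = 233 − 74.56 = 158.44 → 158
  G: 47 − 15.04 = 31.96 → 32
  B: 253 + 0.32×(0−253) = 253 − 80.96 = 172.04 → 172
rgb(158, 32, 172) = #9E20AC.

#9E20AC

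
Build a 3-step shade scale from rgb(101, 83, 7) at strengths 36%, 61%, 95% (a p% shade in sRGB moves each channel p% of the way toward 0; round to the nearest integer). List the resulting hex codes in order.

#413504, #272003, #050400

36%: (101 − 36.36 = 64.64→65, 83 − 29.88 = 53.12→53, 7 − 2.52 = 4.48→4) → #413504
61%: (101 − 61.61 = 39.39→39, 83 − 50.63 = 32.37→32, 7 − 4.27 = 2.73→3) → #272003
95%: (101 − 95.95 = 5.05→5, 83 − 78.85 = 4.15→4, 7 − 6.65 = 0.35→0) → #050400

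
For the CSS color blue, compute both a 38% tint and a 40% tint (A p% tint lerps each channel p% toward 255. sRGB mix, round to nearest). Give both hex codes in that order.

CSS blue is rgb(0, 0, 255).
38% tint:
  R: 0 + 0.38×(255−0) = 0 + 96.9 = 96.9 → 97
  G: 0 + 96.9 = 96.9 → 97
  B: 255 + 0.38×(255−255) = 255 + 0 = 255 → 255
  → #6161FF
40% tint:
  R: 0 + 102 = 102 → 102
  G: 0 + 0.4×(255−0) = 0 + 102 = 102 → 102
  B: 255 + 0 = 255 → 255
  → #6666FF

#6161FF, #6666FF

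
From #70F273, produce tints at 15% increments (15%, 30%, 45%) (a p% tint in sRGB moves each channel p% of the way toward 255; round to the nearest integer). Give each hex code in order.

#70F273 is rgb(112, 242, 115).
15%: (112 + 21.45 = 133.45→133, 242 + 1.95 = 243.95→244, 115 + 21 = 136→136) → #85F488
30%: (112 + 42.9 = 154.9→155, 242 + 3.9 = 245.9→246, 115 + 42 = 157→157) → #9BF69D
45%: (112 + 64.35 = 176.35→176, 242 + 5.85 = 247.85→248, 115 + 63 = 178→178) → #B0F8B2

#85F488, #9BF69D, #B0F8B2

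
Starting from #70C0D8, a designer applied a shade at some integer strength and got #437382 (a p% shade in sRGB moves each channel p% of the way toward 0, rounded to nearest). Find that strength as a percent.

40%

#70C0D8 is rgb(112, 192, 216); #437382 is rgb(67, 115, 130).
On the B channel (widest range): 130 ≈ 216 + (p/100)(0 − 216), so p ≈ 100×(130 − 216)/(0 − 216) = -8600/-216 = 39.81.
p = 40 reproduces all three channels after rounding.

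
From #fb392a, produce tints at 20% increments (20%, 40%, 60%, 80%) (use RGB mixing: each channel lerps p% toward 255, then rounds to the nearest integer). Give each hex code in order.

#fb392a is rgb(251, 57, 42).
20%: (251 + 0.8 = 251.8→252, 57 + 39.6 = 96.6→97, 42 + 42.6 = 84.6→85) → #fc6155
40%: (251 + 1.6 = 252.6→253, 57 + 79.2 = 136.2→136, 42 + 85.2 = 127.2→127) → #fd887f
60%: (251 + 2.4 = 253.4→253, 57 + 118.8 = 175.8→176, 42 + 127.8 = 169.8→170) → #fdb0aa
80%: (251 + 3.2 = 254.2→254, 57 + 158.4 = 215.4→215, 42 + 170.4 = 212.4→212) → #fed7d4

#fc6155, #fd887f, #fdb0aa, #fed7d4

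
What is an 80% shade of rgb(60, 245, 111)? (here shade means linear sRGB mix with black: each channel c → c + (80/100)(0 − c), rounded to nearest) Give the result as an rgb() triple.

rgb(12, 49, 22)

Lerp each channel 80% toward 0:
  R: 60 + 0.8×(0−60) = 60 − 48 = 12 → 12
  G: 245 − 196 = 49 → 49
  B: 111 − 88.8 = 22.2 → 22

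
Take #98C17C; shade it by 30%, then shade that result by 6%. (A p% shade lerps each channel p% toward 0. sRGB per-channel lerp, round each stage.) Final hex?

#647F52

#98C17C is rgb(152, 193, 124).
Per channel, c → c + 0.3(0 − c):
  R: 152 + 0.3×(0−152) = 152 − 45.6 = 106.4 → 106
  G: 193 − 57.9 = 135.1 → 135
  B: 124 + 0.3×(0−124) = 124 − 37.2 = 86.8 → 87
After the shade: rgb(106, 135, 87) = #6A8757.
A 6% shade moves each channel 6% toward 0:
  R: 106 + 0.06×(0−106) = 106 − 6.36 = 99.64 → 100
  G: 135 + 0.06×(0−135) = 135 − 8.1 = 126.9 → 127
  B: 87 − 5.22 = 81.78 → 82
rgb(100, 127, 82) = #647F52.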